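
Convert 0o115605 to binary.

0b1001101110000101

Each octal digit is 3 bits: 1=001 1=001 5=101 6=110 0=000 5=101.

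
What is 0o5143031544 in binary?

0b101001100011000011001101100100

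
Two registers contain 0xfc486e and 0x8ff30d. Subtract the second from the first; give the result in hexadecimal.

Subtract column by column in base 16:
  e-d → 1
  6-0 → 6
  8-3 → 5
  4-f → 5 (borrow)
  c-f-1 → c (borrow)
  f-8-1 → 6

0x6c5561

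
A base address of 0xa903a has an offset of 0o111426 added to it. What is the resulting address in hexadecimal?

0o111426 = 0x9316 in hexadecimal.
Add column by column in base 16, right to left:
  a+6 = 0 carry 1
  3+1+1 = 5
  0+3 = 3
  9+9 = 2 carry 1
  a+0+1 = b

0xb2350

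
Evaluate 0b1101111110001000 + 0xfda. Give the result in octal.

0b1101111110001000 = 0o157610 in octal.
0xfda = 0o7732 in octal.
Add column by column in base 8, right to left:
  0+2 = 2
  1+3 = 4
  6+7 = 5 carry 1
  7+7+1 = 7 carry 1
  5+0+1 = 6
  1+0 = 1

0o167542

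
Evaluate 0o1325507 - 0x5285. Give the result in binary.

0b1010101100011000010

0o1325507 = 0b1011010101101000111 in binary.
0x5285 = 0b101001010000101 in binary.
Subtract column by column in base 2:
  1-1 → 0
  1-0 → 1
  1-1 → 0
  0-0 → 0
  0-0 → 0
  0-0 → 0
  1-0 → 1
  0-1 → 1 (borrow)
  1-0-1 → 0
  1-1 → 0
  0-0 → 0
  1-0 → 1
  0-1 → 1 (borrow)
  1-0-1 → 0
  0-1 → 1 (borrow)
  1-0-1 → 0
  1-0 → 1
  0-0 → 0
  1-0 → 1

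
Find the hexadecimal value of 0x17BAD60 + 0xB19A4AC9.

Add column by column in base 16, right to left:
  0+9 = 9
  6+C = 2 carry 1
  D+A+1 = 8 carry 1
  A+4+1 = F
  B+A = 5 carry 1
  7+9+1 = 1 carry 1
  1+1+1 = 3
  0+B = B

0xB315F829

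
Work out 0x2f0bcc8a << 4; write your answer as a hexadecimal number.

Shifting left by 4 bits = 1 hex digit: append 1 zero.

0x2f0bcc8a0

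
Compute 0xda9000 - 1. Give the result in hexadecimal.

The trailing 3 digits are 0, so subtracting 1 borrows through: they become F and the next digit up decrements.

0xda8fff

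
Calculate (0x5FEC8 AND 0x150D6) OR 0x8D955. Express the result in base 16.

0x9D9D5

0x5FEC8 AND 0x150D6 = 0x150C0.
Then OR with 0x8D955.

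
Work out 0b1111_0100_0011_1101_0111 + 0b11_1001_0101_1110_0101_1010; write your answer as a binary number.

0b10010001010001000110001

Add column by column in base 2, right to left:
  1+0 = 1
  1+1 = 0 carry 1
  1+0+1 = 0 carry 1
  0+1+1 = 0 carry 1
  1+1+1 = 1 carry 1
  0+0+1 = 1
  1+1 = 0 carry 1
  1+0+1 = 0 carry 1
  1+0+1 = 0 carry 1
  1+1+1 = 1 carry 1
  0+1+1 = 0 carry 1
  0+1+1 = 0 carry 1
  0+1+1 = 0 carry 1
  0+0+1 = 1
  1+1 = 0 carry 1
  0+0+1 = 1
  1+1 = 0 carry 1
  1+0+1 = 0 carry 1
  1+0+1 = 0 carry 1
  1+1+1 = 1 carry 1
  0+1+1 = 0 carry 1
  0+1+1 = 0 carry 1
  final carry 1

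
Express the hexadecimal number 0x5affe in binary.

0b1011010111111111110

Expand each hex digit to 4 bits: 5=0101 a=1010 f=1111 f=1111 e=1110.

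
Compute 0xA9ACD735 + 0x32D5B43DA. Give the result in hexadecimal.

0x3D7081B0F

Add column by column in base 16, right to left:
  5+A = F
  3+D = 0 carry 1
  7+3+1 = B
  D+4 = 1 carry 1
  C+B+1 = 8 carry 1
  A+5+1 = 0 carry 1
  9+D+1 = 7 carry 1
  A+2+1 = D
  0+3 = 3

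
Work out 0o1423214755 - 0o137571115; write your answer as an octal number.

0o1263423640

Subtract column by column in base 8:
  5-5 → 0
  5-1 → 4
  7-1 → 6
  4-1 → 3
  1-7 → 2 (borrow)
  2-5-1 → 4 (borrow)
  3-7-1 → 3 (borrow)
  2-3-1 → 6 (borrow)
  4-1-1 → 2
  1-0 → 1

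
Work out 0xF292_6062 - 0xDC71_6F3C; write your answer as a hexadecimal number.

0x1620F126

Subtract column by column in base 16:
  2-C → 6 (borrow)
  6-3-1 → 2
  0-F → 1 (borrow)
  6-6-1 → F (borrow)
  2-1-1 → 0
  9-7 → 2
  2-C → 6 (borrow)
  F-D-1 → 1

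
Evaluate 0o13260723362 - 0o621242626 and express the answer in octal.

Subtract column by column in base 8:
  2-6 → 4 (borrow)
  6-2-1 → 3
  3-6 → 5 (borrow)
  3-2-1 → 0
  2-4 → 6 (borrow)
  7-2-1 → 4
  0-1 → 7 (borrow)
  6-2-1 → 3
  2-6 → 4 (borrow)
  3-0-1 → 2
  1-0 → 1

0o12437460534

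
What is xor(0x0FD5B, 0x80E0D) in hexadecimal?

XOR each hex digit independently (no carries):
  0^8=8, F^0=F, D^E=3, 5^0=5, B^D=6

0x8F356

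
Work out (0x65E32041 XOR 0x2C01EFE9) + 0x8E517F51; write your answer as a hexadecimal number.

0xD8344EF9

First 0x65E32041 XOR 0x2C01EFE9 = 0x49E2CFA8.
Add column by column in base 16, right to left:
  8+1 = 9
  A+5 = F
  F+F = E carry 1
  C+7+1 = 4 carry 1
  2+1+1 = 4
  E+5 = 3 carry 1
  9+E+1 = 8 carry 1
  4+8+1 = D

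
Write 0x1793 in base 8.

0o13623

Expand each hex digit to 4 bits: 1=0001 7=0111 9=1001 3=0011.
Group the bits in threes: 001 011 110 010 011 → 13623.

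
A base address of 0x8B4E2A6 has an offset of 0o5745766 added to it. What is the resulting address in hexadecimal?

0x8CCAE9C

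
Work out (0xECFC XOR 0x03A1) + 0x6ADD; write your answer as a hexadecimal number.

First 0xECFC XOR 0x03A1 = 0xEF5D.
Add column by column in base 16, right to left:
  D+D = A carry 1
  5+D+1 = 3 carry 1
  F+A+1 = A carry 1
  E+6+1 = 5 carry 1
  final carry 1

0x15A3A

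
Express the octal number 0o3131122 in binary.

0b11001011001001010010

Each octal digit is 3 bits: 3=011 1=001 3=011 1=001 1=001 2=010 2=010.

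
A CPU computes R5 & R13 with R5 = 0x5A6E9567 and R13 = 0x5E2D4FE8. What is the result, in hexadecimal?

AND each hex digit independently (no carries):
  5&5=5, A&E=A, 6&2=2, E&D=C, 9&4=0, 5&F=5, 6&E=6, 7&8=0

0x5A2C0560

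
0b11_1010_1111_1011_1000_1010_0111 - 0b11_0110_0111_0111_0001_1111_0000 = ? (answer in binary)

0b10010000100011010110111

Subtract column by column in base 2:
  1-0 → 1
  1-0 → 1
  1-0 → 1
  0-0 → 0
  0-1 → 1 (borrow)
  1-1-1 → 1 (borrow)
  0-1-1 → 0 (borrow)
  1-1-1 → 1 (borrow)
  0-1-1 → 0 (borrow)
  0-0-1 → 1 (borrow)
  0-0-1 → 1 (borrow)
  1-0-1 → 0
  1-1 → 0
  1-1 → 0
  0-1 → 1 (borrow)
  1-0-1 → 0
  1-1 → 0
  1-1 → 0
  1-1 → 0
  1-0 → 1
  0-0 → 0
  1-1 → 0
  0-1 → 1 (borrow)
  1-0-1 → 0
  1-1 → 0
  1-1 → 0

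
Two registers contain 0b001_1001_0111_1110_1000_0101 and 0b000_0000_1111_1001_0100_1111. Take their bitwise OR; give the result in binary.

0b00110011111111111001111

OR bit by bit (1 where either bit is 1):
  00110010111111010000101
| 00000001111100101001111
= 00110011111111111001111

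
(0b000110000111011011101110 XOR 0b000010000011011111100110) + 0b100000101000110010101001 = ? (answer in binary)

0b100100101100110110110001

First 0b000110000111011011101110 XOR 0b000010000011011111100110 = 0b000100000100000100001000.
Add column by column in base 2, right to left:
  0+1 = 1
  0+0 = 0
  0+0 = 0
  1+1 = 0 carry 1
  0+0+1 = 1
  0+1 = 1
  0+0 = 0
  0+1 = 1
  1+0 = 1
  0+0 = 0
  0+1 = 1
  0+1 = 1
  0+0 = 0
  0+0 = 0
  1+0 = 1
  0+1 = 1
  0+0 = 0
  0+1 = 1
  0+0 = 0
  0+0 = 0
  1+0 = 1
  0+0 = 0
  0+0 = 0
  0+1 = 1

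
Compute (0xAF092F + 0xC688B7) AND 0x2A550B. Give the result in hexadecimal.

0x201102

Add column by column in base 16, right to left:
  F+7 = 6 carry 1
  2+B+1 = E
  9+8 = 1 carry 1
  0+8+1 = 9
  F+6 = 5 carry 1
  A+C+1 = 7 carry 1
  final carry 1
Sum = 0x17591E6; now AND with 0x2A550B:
  1&0=0, 7&2=2, 5&A=0, 9&5=1, 1&5=1, E&0=0, 6&B=2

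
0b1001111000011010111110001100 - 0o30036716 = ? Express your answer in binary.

0o30036716 = 0b11000000011110111001110 in binary.
Subtract column by column in base 2:
  0-0 → 0
  0-1 → 1 (borrow)
  1-1-1 → 1 (borrow)
  1-1-1 → 1 (borrow)
  0-0-1 → 1 (borrow)
  0-0-1 → 1 (borrow)
  0-1-1 → 0 (borrow)
  1-1-1 → 1 (borrow)
  1-1-1 → 1 (borrow)
  1-0-1 → 0
  1-1 → 0
  1-1 → 0
  0-1 → 1 (borrow)
  1-1-1 → 1 (borrow)
  0-0-1 → 1 (borrow)
  1-0-1 → 0
  1-0 → 1
  0-0 → 0
  0-0 → 0
  0-0 → 0
  0-0 → 0
  1-1 → 0
  1-1 → 0
  1-0 → 1
  1-0 → 1
  0-0 → 0
  0-0 → 0
  1-0 → 1

0b1001100000010111000110111110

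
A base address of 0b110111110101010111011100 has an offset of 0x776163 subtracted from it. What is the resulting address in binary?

0b11001111111010001111001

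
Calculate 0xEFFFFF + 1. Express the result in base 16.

The trailing 5 digits are F (max in base 16), so adding 1 cascades: they roll to 0 and the next digit up increments.

0xF00000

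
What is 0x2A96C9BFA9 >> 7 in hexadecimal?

0x552D937F

7 bits is not a whole number of base-16 digits; in binary: 10101010010110110010011011111110101001 >> 7 = 1010101001011011001001101111111.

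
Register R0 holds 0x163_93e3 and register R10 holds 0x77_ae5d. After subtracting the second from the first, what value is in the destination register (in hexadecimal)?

0xebe586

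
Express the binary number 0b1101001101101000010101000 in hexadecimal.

Group the bits into nibbles: 0001 1010 0110 1101 0000 1010 1000 → 1a6d0a8.

0x1a6d0a8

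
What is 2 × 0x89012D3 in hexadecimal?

0x112025A6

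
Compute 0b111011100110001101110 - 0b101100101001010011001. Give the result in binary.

Subtract column by column in base 2:
  0-1 → 1 (borrow)
  1-0-1 → 0
  1-0 → 1
  1-1 → 0
  0-1 → 1 (borrow)
  1-0-1 → 0
  1-0 → 1
  0-1 → 1 (borrow)
  0-0-1 → 1 (borrow)
  0-1-1 → 0 (borrow)
  1-0-1 → 0
  1-0 → 1
  0-1 → 1 (borrow)
  0-0-1 → 1 (borrow)
  1-1-1 → 1 (borrow)
  1-0-1 → 0
  1-0 → 1
  0-1 → 1 (borrow)
  1-1-1 → 1 (borrow)
  1-0-1 → 0
  1-1 → 0

0b1110111100111010101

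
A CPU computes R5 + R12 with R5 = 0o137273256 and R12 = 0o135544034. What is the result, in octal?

0o275037312

Add column by column in base 8, right to left:
  6+4 = 2 carry 1
  5+3+1 = 1 carry 1
  2+0+1 = 3
  3+4 = 7
  7+4 = 3 carry 1
  2+5+1 = 0 carry 1
  7+5+1 = 5 carry 1
  3+3+1 = 7
  1+1 = 2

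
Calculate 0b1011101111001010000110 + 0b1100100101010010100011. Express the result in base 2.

0b11000010100011100101001

Add column by column in base 2, right to left:
  0+1 = 1
  1+1 = 0 carry 1
  1+0+1 = 0 carry 1
  0+0+1 = 1
  0+0 = 0
  0+1 = 1
  0+0 = 0
  1+1 = 0 carry 1
  0+0+1 = 1
  1+0 = 1
  0+1 = 1
  0+0 = 0
  1+1 = 0 carry 1
  1+0+1 = 0 carry 1
  1+1+1 = 1 carry 1
  1+0+1 = 0 carry 1
  0+0+1 = 1
  1+1 = 0 carry 1
  1+0+1 = 0 carry 1
  1+0+1 = 0 carry 1
  0+1+1 = 0 carry 1
  1+1+1 = 1 carry 1
  final carry 1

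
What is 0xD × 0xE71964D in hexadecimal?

0xBBC4A1E9

Multiply each base-16 digit by 13, carrying:
  D×13 = 169 → write 9 carry 10
  4×13+10 = 62 → write E carry 3
  6×13+3 = 81 → write 1 carry 5
  9×13+5 = 122 → write A carry 7
  1×13+7 = 20 → write 4 carry 1
  7×13+1 = 92 → write C carry 5
  E×13+5 = 187 → write B carry 11
  remaining carry: B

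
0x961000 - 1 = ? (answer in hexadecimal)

0x960FFF

The trailing 3 digits are 0, so subtracting 1 borrows through: they become F and the next digit up decrements.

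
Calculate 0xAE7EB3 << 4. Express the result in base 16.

0xAE7EB30

Shifting left by 4 bits = 1 hex digit: append 1 zero.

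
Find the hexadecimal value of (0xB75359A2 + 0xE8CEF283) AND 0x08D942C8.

0x4000

Add column by column in base 16, right to left:
  2+3 = 5
  A+8 = 2 carry 1
  9+2+1 = C
  5+F = 4 carry 1
  3+E+1 = 2 carry 1
  5+C+1 = 2 carry 1
  7+8+1 = 0 carry 1
  B+E+1 = A carry 1
  final carry 1
Sum = 0x1A0224C25; now AND with 0x08D942C8:
  1&0=0, A&0=0, 0&8=0, 2&D=0, 2&9=0, 4&4=4, C&2=0, 2&C=0, 5&8=0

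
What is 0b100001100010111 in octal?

0o41427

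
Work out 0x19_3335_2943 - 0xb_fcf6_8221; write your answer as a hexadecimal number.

0xd363ea722

Subtract column by column in base 16:
  3-1 → 2
  4-2 → 2
  9-2 → 7
  2-8 → a (borrow)
  5-6-1 → e (borrow)
  3-f-1 → 3 (borrow)
  3-c-1 → 6 (borrow)
  3-f-1 → 3 (borrow)
  9-b-1 → d (borrow)
  1-0-1 → 0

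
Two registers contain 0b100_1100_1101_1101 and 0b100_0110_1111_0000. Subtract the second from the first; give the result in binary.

0b10111101101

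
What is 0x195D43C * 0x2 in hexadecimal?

Multiply each base-16 digit by 2, carrying:
  C×2 = 24 → write 8 carry 1
  3×2+1 = 7 → write 7
  4×2 = 8 → write 8
  D×2 = 26 → write A carry 1
  5×2+1 = 11 → write B
  9×2 = 18 → write 2 carry 1
  1×2+1 = 3 → write 3

0x32BA878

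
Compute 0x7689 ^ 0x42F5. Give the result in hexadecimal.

0x347C

XOR each hex digit independently (no carries):
  7^4=3, 6^2=4, 8^F=7, 9^5=C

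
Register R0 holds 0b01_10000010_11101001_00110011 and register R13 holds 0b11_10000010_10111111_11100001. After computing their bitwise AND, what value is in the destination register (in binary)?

AND bit by bit (1 only where both bits are 1):
  01100000101110100100110011
& 11100000101011111111100001
= 01100000101010100100100001

0b01100000101010100100100001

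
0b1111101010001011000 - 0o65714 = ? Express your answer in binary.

0b1110110100010001100

0o65714 = 0b110101111001100 in binary.
Subtract column by column in base 2:
  0-0 → 0
  0-0 → 0
  0-1 → 1 (borrow)
  1-1-1 → 1 (borrow)
  1-0-1 → 0
  0-0 → 0
  1-1 → 0
  0-1 → 1 (borrow)
  0-1-1 → 0 (borrow)
  0-1-1 → 0 (borrow)
  1-0-1 → 0
  0-1 → 1 (borrow)
  1-0-1 → 0
  0-1 → 1 (borrow)
  1-1-1 → 1 (borrow)
  1-0-1 → 0
  1-0 → 1
  1-0 → 1
  1-0 → 1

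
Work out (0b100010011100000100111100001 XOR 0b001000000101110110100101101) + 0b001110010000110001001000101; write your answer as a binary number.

0b111000101010100011100010001

First 0b100010011100000100111100001 XOR 0b001000000101110110100101101 = 0b101010011001110010011001100.
Add column by column in base 2, right to left:
  0+1 = 1
  0+0 = 0
  1+1 = 0 carry 1
  1+0+1 = 0 carry 1
  0+0+1 = 1
  0+0 = 0
  1+1 = 0 carry 1
  1+0+1 = 0 carry 1
  0+0+1 = 1
  0+1 = 1
  1+0 = 1
  0+0 = 0
  0+0 = 0
  1+1 = 0 carry 1
  1+1+1 = 1 carry 1
  1+0+1 = 0 carry 1
  0+0+1 = 1
  0+0 = 0
  1+0 = 1
  1+1 = 0 carry 1
  0+0+1 = 1
  0+0 = 0
  1+1 = 0 carry 1
  0+1+1 = 0 carry 1
  1+1+1 = 1 carry 1
  0+0+1 = 1
  1+0 = 1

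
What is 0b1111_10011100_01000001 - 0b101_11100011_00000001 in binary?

0b10011011100101000000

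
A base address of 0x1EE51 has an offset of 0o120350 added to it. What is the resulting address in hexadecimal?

0o120350 = 0xA0E8 in hexadecimal.
Add column by column in base 16, right to left:
  1+8 = 9
  5+E = 3 carry 1
  E+0+1 = F
  E+A = 8 carry 1
  1+0+1 = 2

0x28F39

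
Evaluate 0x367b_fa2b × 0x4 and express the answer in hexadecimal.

0xd9efe8ac

Multiply each base-16 digit by 4, carrying:
  b×4 = 44 → write c carry 2
  2×4+2 = 10 → write a
  a×4 = 40 → write 8 carry 2
  f×4+2 = 62 → write e carry 3
  b×4+3 = 47 → write f carry 2
  7×4+2 = 30 → write e carry 1
  6×4+1 = 25 → write 9 carry 1
  3×4+1 = 13 → write d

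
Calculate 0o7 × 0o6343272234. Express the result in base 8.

0o55067430104

Multiply each base-8 digit by 7, carrying:
  4×7 = 28 → write 4 carry 3
  3×7+3 = 24 → write 0 carry 3
  2×7+3 = 17 → write 1 carry 2
  2×7+2 = 16 → write 0 carry 2
  7×7+2 = 51 → write 3 carry 6
  2×7+6 = 20 → write 4 carry 2
  3×7+2 = 23 → write 7 carry 2
  4×7+2 = 30 → write 6 carry 3
  3×7+3 = 24 → write 0 carry 3
  6×7+3 = 45 → write 5 carry 5
  remaining carry: 5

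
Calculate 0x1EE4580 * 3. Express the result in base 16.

0x5CAD080

Multiply each base-16 digit by 3, carrying:
  0×3 = 0 → write 0
  8×3 = 24 → write 8 carry 1
  5×3+1 = 16 → write 0 carry 1
  4×3+1 = 13 → write D
  E×3 = 42 → write A carry 2
  E×3+2 = 44 → write C carry 2
  1×3+2 = 5 → write 5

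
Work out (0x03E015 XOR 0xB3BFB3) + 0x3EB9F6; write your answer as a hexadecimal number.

0xEF199C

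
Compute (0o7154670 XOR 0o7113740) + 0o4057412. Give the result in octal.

First 0o7154670 XOR 0o7113740 = 0o0047130.
Add column by column in base 8, right to left:
  0+2 = 2
  3+1 = 4
  1+4 = 5
  7+7 = 6 carry 1
  4+5+1 = 2 carry 1
  0+0+1 = 1
  0+4 = 4

0o4126542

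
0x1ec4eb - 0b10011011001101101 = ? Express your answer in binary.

0b111011000111001111110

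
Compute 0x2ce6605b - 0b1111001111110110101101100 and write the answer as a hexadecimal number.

0b1111001111110110101101100 = 0x1e7ed6c in hexadecimal.
Subtract column by column in base 16:
  b-c → f (borrow)
  5-6-1 → e (borrow)
  0-d-1 → 2 (borrow)
  6-e-1 → 7 (borrow)
  6-7-1 → e (borrow)
  e-e-1 → f (borrow)
  c-1-1 → a
  2-0 → 2

0x2afe72ef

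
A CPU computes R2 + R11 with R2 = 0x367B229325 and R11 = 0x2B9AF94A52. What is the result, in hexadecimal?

Add column by column in base 16, right to left:
  5+2 = 7
  2+5 = 7
  3+A = D
  9+4 = D
  2+9 = B
  2+F = 1 carry 1
  B+A+1 = 6 carry 1
  7+9+1 = 1 carry 1
  6+B+1 = 2 carry 1
  3+2+1 = 6

0x62161BDD77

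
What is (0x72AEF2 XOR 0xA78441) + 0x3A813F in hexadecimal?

First 0x72AEF2 XOR 0xA78441 = 0xD52AB3.
Add column by column in base 16, right to left:
  3+F = 2 carry 1
  B+3+1 = F
  A+1 = B
  2+8 = A
  5+A = F
  D+3 = 0 carry 1
  final carry 1

0x10FABF2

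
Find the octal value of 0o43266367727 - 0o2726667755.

0o40337477752

Subtract column by column in base 8:
  7-5 → 2
  2-5 → 5 (borrow)
  7-7-1 → 7 (borrow)
  7-7-1 → 7 (borrow)
  6-6-1 → 7 (borrow)
  3-6-1 → 4 (borrow)
  6-6-1 → 7 (borrow)
  6-2-1 → 3
  2-7 → 3 (borrow)
  3-2-1 → 0
  4-0 → 4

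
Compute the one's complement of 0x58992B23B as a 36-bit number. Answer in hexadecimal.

Each hex digit d becomes F−d:
  5→A, 8→7, 9→6, 9→6, 2→D, B→4, 2→D, 3→C, B→4

0xA766D4DC4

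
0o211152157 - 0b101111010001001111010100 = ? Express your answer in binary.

0o211152157 = 0b10001001001101010001101111 in binary.
Subtract column by column in base 2:
  1-0 → 1
  1-0 → 1
  1-1 → 0
  1-0 → 1
  0-1 → 1 (borrow)
  1-0-1 → 0
  1-1 → 0
  0-1 → 1 (borrow)
  0-1-1 → 0 (borrow)
  0-1-1 → 0 (borrow)
  1-0-1 → 0
  0-0 → 0
  1-1 → 0
  0-0 → 0
  1-0 → 1
  1-0 → 1
  0-1 → 1 (borrow)
  0-0-1 → 1 (borrow)
  1-1-1 → 1 (borrow)
  0-1-1 → 0 (borrow)
  0-1-1 → 0 (borrow)
  1-1-1 → 1 (borrow)
  0-0-1 → 1 (borrow)
  0-1-1 → 0 (borrow)
  0-0-1 → 1 (borrow)
  1-0-1 → 0

0b1011001111100000010011011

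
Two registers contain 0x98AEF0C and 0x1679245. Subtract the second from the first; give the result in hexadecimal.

Subtract column by column in base 16:
  C-5 → 7
  0-4 → C (borrow)
  F-2-1 → C
  E-9 → 5
  A-7 → 3
  8-6 → 2
  9-1 → 8

0x8235CC7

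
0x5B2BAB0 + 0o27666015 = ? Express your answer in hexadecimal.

0x61226BD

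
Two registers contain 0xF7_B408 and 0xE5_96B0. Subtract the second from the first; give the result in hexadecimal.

0x121D58

Subtract column by column in base 16:
  8-0 → 8
  0-B → 5 (borrow)
  4-6-1 → D (borrow)
  B-9-1 → 1
  7-5 → 2
  F-E → 1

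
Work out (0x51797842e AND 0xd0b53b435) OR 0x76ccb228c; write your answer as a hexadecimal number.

0x76fdba6ac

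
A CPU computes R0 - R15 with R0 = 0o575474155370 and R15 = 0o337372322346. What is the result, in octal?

0o236101633022

Subtract column by column in base 8:
  0-6 → 2 (borrow)
  7-4-1 → 2
  3-3 → 0
  5-2 → 3
  5-2 → 3
  1-3 → 6 (borrow)
  4-2-1 → 1
  7-7 → 0
  4-3 → 1
  5-7 → 6 (borrow)
  7-3-1 → 3
  5-3 → 2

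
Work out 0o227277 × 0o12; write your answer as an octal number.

0o2751566

Multiply each base-8 digit by 10, carrying:
  7×10 = 70 → write 6 carry 8
  7×10+8 = 78 → write 6 carry 9
  2×10+9 = 29 → write 5 carry 3
  7×10+3 = 73 → write 1 carry 9
  2×10+9 = 29 → write 5 carry 3
  2×10+3 = 23 → write 7 carry 2
  remaining carry: 2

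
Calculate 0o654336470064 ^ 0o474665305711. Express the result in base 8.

XOR each oct digit independently (no carries):
  6^4=2, 5^7=2, 4^4=0, 3^6=5, 3^6=5, 6^5=3, 4^3=7, 7^0=7, 0^5=5, 0^7=7, 6^1=7, 4^1=5

0o220553775775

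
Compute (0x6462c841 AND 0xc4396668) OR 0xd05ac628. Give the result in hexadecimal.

0xd47ac668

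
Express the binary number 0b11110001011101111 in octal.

0o361357

Group the bits in threes: 011 110 001 011 101 111 → 361357.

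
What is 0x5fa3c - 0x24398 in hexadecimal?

Subtract column by column in base 16:
  c-8 → 4
  3-9 → a (borrow)
  a-3-1 → 6
  f-4 → b
  5-2 → 3

0x3b6a4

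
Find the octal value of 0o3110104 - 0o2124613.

Subtract column by column in base 8:
  4-3 → 1
  0-1 → 7 (borrow)
  1-6-1 → 2 (borrow)
  0-4-1 → 3 (borrow)
  1-2-1 → 6 (borrow)
  1-1-1 → 7 (borrow)
  3-2-1 → 0

0o763271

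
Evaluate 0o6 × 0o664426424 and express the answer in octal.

Multiply each base-8 digit by 6, carrying:
  4×6 = 24 → write 0 carry 3
  2×6+3 = 15 → write 7 carry 1
  4×6+1 = 25 → write 1 carry 3
  6×6+3 = 39 → write 7 carry 4
  2×6+4 = 16 → write 0 carry 2
  4×6+2 = 26 → write 2 carry 3
  4×6+3 = 27 → write 3 carry 3
  6×6+3 = 39 → write 7 carry 4
  6×6+4 = 40 → write 0 carry 5
  remaining carry: 5

0o5073207170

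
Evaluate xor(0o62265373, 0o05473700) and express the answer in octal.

0o67616473

XOR each oct digit independently (no carries):
  6^0=6, 2^5=7, 2^4=6, 6^7=1, 5^3=6, 3^7=4, 7^0=7, 3^0=3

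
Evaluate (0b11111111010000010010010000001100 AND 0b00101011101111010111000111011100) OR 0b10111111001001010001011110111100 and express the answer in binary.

0b11111111010000010010010000001100 AND 0b00101011101111010111000111011100 = 0b00101011000000010010000000001100.
Then OR with 0b10111111001001010001011110111100.

0b10111111001001010011011110111100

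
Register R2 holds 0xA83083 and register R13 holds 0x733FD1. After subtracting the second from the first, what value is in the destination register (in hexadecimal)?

0x34F0B2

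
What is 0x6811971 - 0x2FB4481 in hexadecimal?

Subtract column by column in base 16:
  1-1 → 0
  7-8 → F (borrow)
  9-4-1 → 4
  1-4 → D (borrow)
  1-B-1 → 5 (borrow)
  8-F-1 → 8 (borrow)
  6-2-1 → 3

0x385D4F0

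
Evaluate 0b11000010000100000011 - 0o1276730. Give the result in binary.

0b1101010001100101011

0o1276730 = 0b1010111110111011000 in binary.
Subtract column by column in base 2:
  1-0 → 1
  1-0 → 1
  0-0 → 0
  0-1 → 1 (borrow)
  0-1-1 → 0 (borrow)
  0-0-1 → 1 (borrow)
  0-1-1 → 0 (borrow)
  0-1-1 → 0 (borrow)
  1-1-1 → 1 (borrow)
  0-0-1 → 1 (borrow)
  0-1-1 → 0 (borrow)
  0-1-1 → 0 (borrow)
  0-1-1 → 0 (borrow)
  1-1-1 → 1 (borrow)
  0-1-1 → 0 (borrow)
  0-0-1 → 1 (borrow)
  0-1-1 → 0 (borrow)
  0-0-1 → 1 (borrow)
  1-1-1 → 1 (borrow)
  1-0-1 → 0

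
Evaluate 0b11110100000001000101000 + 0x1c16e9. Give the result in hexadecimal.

0x961911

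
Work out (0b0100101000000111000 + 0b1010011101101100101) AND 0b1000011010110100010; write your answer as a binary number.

0b1000000000110000000

Add column by column in base 2, right to left:
  0+1 = 1
  0+0 = 0
  0+1 = 1
  1+0 = 1
  1+0 = 1
  1+1 = 0 carry 1
  0+1+1 = 0 carry 1
  0+0+1 = 1
  0+1 = 1
  0+1 = 1
  0+0 = 0
  0+1 = 1
  1+1 = 0 carry 1
  0+1+1 = 0 carry 1
  1+0+1 = 0 carry 1
  0+0+1 = 1
  0+1 = 1
  1+0 = 1
  0+1 = 1
Sum = 0b1111000101110011101; now AND with 0b1000011010110100010:
  1111000101110011101
& 1000011010110100010
= 1000000000110000000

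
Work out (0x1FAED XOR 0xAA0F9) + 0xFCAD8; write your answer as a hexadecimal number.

First 0x1FAED XOR 0xAA0F9 = 0xB5A14.
Add column by column in base 16, right to left:
  4+8 = C
  1+D = E
  A+A = 4 carry 1
  5+C+1 = 2 carry 1
  B+F+1 = B carry 1
  final carry 1

0x1B24EC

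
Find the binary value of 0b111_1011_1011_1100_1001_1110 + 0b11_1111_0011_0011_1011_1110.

0b101110101111000001011100

Add column by column in base 2, right to left:
  0+0 = 0
  1+1 = 0 carry 1
  1+1+1 = 1 carry 1
  1+1+1 = 1 carry 1
  1+1+1 = 1 carry 1
  0+1+1 = 0 carry 1
  0+0+1 = 1
  1+1 = 0 carry 1
  0+1+1 = 0 carry 1
  0+1+1 = 0 carry 1
  1+0+1 = 0 carry 1
  1+0+1 = 0 carry 1
  1+1+1 = 1 carry 1
  1+1+1 = 1 carry 1
  0+0+1 = 1
  1+0 = 1
  1+1 = 0 carry 1
  1+1+1 = 1 carry 1
  0+1+1 = 0 carry 1
  1+1+1 = 1 carry 1
  1+1+1 = 1 carry 1
  1+1+1 = 1 carry 1
  1+0+1 = 0 carry 1
  final carry 1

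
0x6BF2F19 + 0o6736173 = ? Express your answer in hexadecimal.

0x6DAEB94

0o6736173 = 0x1BBC7B in hexadecimal.
Add column by column in base 16, right to left:
  9+B = 4 carry 1
  1+7+1 = 9
  F+C = B carry 1
  2+B+1 = E
  F+B = A carry 1
  B+1+1 = D
  6+0 = 6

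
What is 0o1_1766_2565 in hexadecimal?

0x13F6575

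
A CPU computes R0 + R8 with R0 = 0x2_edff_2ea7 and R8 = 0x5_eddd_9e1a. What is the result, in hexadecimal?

0x8dbdcccc1

Add column by column in base 16, right to left:
  7+a = 1 carry 1
  a+1+1 = c
  e+e = c carry 1
  2+9+1 = c
  f+d = c carry 1
  f+d+1 = d carry 1
  d+d+1 = b carry 1
  e+e+1 = d carry 1
  2+5+1 = 8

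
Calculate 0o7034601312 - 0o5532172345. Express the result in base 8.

Subtract column by column in base 8:
  2-5 → 5 (borrow)
  1-4-1 → 4 (borrow)
  3-3-1 → 7 (borrow)
  1-2-1 → 6 (borrow)
  0-7-1 → 0 (borrow)
  6-1-1 → 4
  4-2 → 2
  3-3 → 0
  0-5 → 3 (borrow)
  7-5-1 → 1

0o1302406745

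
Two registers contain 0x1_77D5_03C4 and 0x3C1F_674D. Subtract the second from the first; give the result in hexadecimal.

0x13BB59C77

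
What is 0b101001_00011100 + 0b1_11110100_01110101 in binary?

0b100001110110010001

Add column by column in base 2, right to left:
  0+1 = 1
  0+0 = 0
  1+1 = 0 carry 1
  1+0+1 = 0 carry 1
  1+1+1 = 1 carry 1
  0+1+1 = 0 carry 1
  0+1+1 = 0 carry 1
  0+0+1 = 1
  1+0 = 1
  0+0 = 0
  0+1 = 1
  1+0 = 1
  0+1 = 1
  1+1 = 0 carry 1
  0+1+1 = 0 carry 1
  0+1+1 = 0 carry 1
  0+1+1 = 0 carry 1
  final carry 1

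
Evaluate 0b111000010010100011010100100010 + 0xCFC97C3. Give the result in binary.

0b1000101010001101100110011100101

0xCFC97C3 = 0b1100111111001001011111000011 in binary.
Add column by column in base 2, right to left:
  0+1 = 1
  1+1 = 0 carry 1
  0+0+1 = 1
  0+0 = 0
  0+0 = 0
  1+0 = 1
  0+1 = 1
  0+1 = 1
  1+1 = 0 carry 1
  0+1+1 = 0 carry 1
  1+1+1 = 1 carry 1
  0+0+1 = 1
  1+1 = 0 carry 1
  1+0+1 = 0 carry 1
  0+0+1 = 1
  0+1 = 1
  0+0 = 0
  1+0 = 1
  0+1 = 1
  1+1 = 0 carry 1
  0+1+1 = 0 carry 1
  0+1+1 = 0 carry 1
  1+1+1 = 1 carry 1
  0+1+1 = 0 carry 1
  0+0+1 = 1
  0+0 = 0
  0+1 = 1
  1+1 = 0 carry 1
  1+0+1 = 0 carry 1
  1+0+1 = 0 carry 1
  final carry 1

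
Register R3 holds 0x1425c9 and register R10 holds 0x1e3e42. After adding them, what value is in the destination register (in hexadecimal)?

0x32640b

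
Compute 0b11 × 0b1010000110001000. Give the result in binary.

Multiply each base-2 digit by 3, carrying:
  0×3 = 0 → write 0
  0×3 = 0 → write 0
  0×3 = 0 → write 0
  1×3 = 3 → write 1 carry 1
  0×3+1 = 1 → write 1
  0×3 = 0 → write 0
  0×3 = 0 → write 0
  1×3 = 3 → write 1 carry 1
  1×3+1 = 4 → write 0 carry 2
  0×3+2 = 2 → write 0 carry 1
  0×3+1 = 1 → write 1
  0×3 = 0 → write 0
  0×3 = 0 → write 0
  1×3 = 3 → write 1 carry 1
  0×3+1 = 1 → write 1
  1×3 = 3 → write 1 carry 1
  remaining carry: 1

0b11110010010011000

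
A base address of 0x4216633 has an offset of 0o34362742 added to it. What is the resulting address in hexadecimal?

0x4934C15

0o34362742 = 0x71E5E2 in hexadecimal.
Add column by column in base 16, right to left:
  3+2 = 5
  3+E = 1 carry 1
  6+5+1 = C
  6+E = 4 carry 1
  1+1+1 = 3
  2+7 = 9
  4+0 = 4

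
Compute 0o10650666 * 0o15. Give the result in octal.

Multiply each base-8 digit by 13, carrying:
  6×13 = 78 → write 6 carry 9
  6×13+9 = 87 → write 7 carry 10
  6×13+10 = 88 → write 0 carry 11
  0×13+11 = 11 → write 3 carry 1
  5×13+1 = 66 → write 2 carry 8
  6×13+8 = 86 → write 6 carry 10
  0×13+10 = 10 → write 2 carry 1
  1×13+1 = 14 → write 6 carry 1
  remaining carry: 1

0o162623076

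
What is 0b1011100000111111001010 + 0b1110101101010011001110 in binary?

0b11010001110010010011000

Add column by column in base 2, right to left:
  0+0 = 0
  1+1 = 0 carry 1
  0+1+1 = 0 carry 1
  1+1+1 = 1 carry 1
  0+0+1 = 1
  0+0 = 0
  1+1 = 0 carry 1
  1+1+1 = 1 carry 1
  1+0+1 = 0 carry 1
  1+0+1 = 0 carry 1
  1+1+1 = 1 carry 1
  1+0+1 = 0 carry 1
  0+1+1 = 0 carry 1
  0+0+1 = 1
  0+1 = 1
  0+1 = 1
  0+0 = 0
  1+1 = 0 carry 1
  1+0+1 = 0 carry 1
  1+1+1 = 1 carry 1
  0+1+1 = 0 carry 1
  1+1+1 = 1 carry 1
  final carry 1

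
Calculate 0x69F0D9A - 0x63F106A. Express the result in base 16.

0x5FFD30

Subtract column by column in base 16:
  A-A → 0
  9-6 → 3
  D-0 → D
  0-1 → F (borrow)
  F-F-1 → F (borrow)
  9-3-1 → 5
  6-6 → 0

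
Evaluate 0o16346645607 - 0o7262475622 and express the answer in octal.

Subtract column by column in base 8:
  7-2 → 5
  0-2 → 6 (borrow)
  6-6-1 → 7 (borrow)
  5-5-1 → 7 (borrow)
  4-7-1 → 4 (borrow)
  6-4-1 → 1
  6-2 → 4
  4-6 → 6 (borrow)
  3-2-1 → 0
  6-7 → 7 (borrow)
  1-0-1 → 0

0o7064147765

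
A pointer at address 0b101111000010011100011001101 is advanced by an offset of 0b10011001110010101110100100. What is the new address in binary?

Add column by column in base 2, right to left:
  1+0 = 1
  0+0 = 0
  1+1 = 0 carry 1
  1+0+1 = 0 carry 1
  0+0+1 = 1
  0+1 = 1
  1+0 = 1
  1+1 = 0 carry 1
  0+1+1 = 0 carry 1
  0+1+1 = 0 carry 1
  0+0+1 = 1
  1+1 = 0 carry 1
  1+0+1 = 0 carry 1
  1+1+1 = 1 carry 1
  0+0+1 = 1
  0+0 = 0
  1+1 = 0 carry 1
  0+1+1 = 0 carry 1
  0+1+1 = 0 carry 1
  0+0+1 = 1
  0+0 = 0
  1+1 = 0 carry 1
  1+1+1 = 1 carry 1
  1+0+1 = 0 carry 1
  1+0+1 = 0 carry 1
  0+1+1 = 0 carry 1
  1+0+1 = 0 carry 1
  final carry 1

0b1000010010000110010001110001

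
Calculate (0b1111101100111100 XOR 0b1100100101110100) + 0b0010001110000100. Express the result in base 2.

0b101010111001100

First 0b1111101100111100 XOR 0b1100100101110100 = 0b0011001001001000.
Add column by column in base 2, right to left:
  0+0 = 0
  0+0 = 0
  0+1 = 1
  1+0 = 1
  0+0 = 0
  0+0 = 0
  1+0 = 1
  0+1 = 1
  0+1 = 1
  1+1 = 0 carry 1
  0+0+1 = 1
  0+0 = 0
  1+0 = 1
  1+1 = 0 carry 1
  final carry 1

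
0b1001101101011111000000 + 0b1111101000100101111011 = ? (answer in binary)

0b11001010110000100111011

Add column by column in base 2, right to left:
  0+1 = 1
  0+1 = 1
  0+0 = 0
  0+1 = 1
  0+1 = 1
  0+1 = 1
  1+1 = 0 carry 1
  1+0+1 = 0 carry 1
  1+1+1 = 1 carry 1
  1+0+1 = 0 carry 1
  1+0+1 = 0 carry 1
  0+1+1 = 0 carry 1
  1+0+1 = 0 carry 1
  0+0+1 = 1
  1+0 = 1
  1+1 = 0 carry 1
  0+0+1 = 1
  1+1 = 0 carry 1
  1+1+1 = 1 carry 1
  0+1+1 = 0 carry 1
  0+1+1 = 0 carry 1
  1+1+1 = 1 carry 1
  final carry 1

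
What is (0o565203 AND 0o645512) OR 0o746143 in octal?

0o565203 AND 0o645512 = 0o445002.
Then OR with 0o746143.

0o747143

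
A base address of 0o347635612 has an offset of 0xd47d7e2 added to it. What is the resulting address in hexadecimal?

0o347635612 = 0x39f3b8a in hexadecimal.
Add column by column in base 16, right to left:
  a+2 = c
  8+e = 6 carry 1
  b+7+1 = 3 carry 1
  3+d+1 = 1 carry 1
  f+7+1 = 7 carry 1
  9+4+1 = e
  3+d = 0 carry 1
  final carry 1

0x10e7136c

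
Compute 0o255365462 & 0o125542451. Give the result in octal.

0o005140440

AND each oct digit independently (no carries):
  2&1=0, 5&2=0, 5&5=5, 3&5=1, 6&4=4, 5&2=0, 4&4=4, 6&5=4, 2&1=0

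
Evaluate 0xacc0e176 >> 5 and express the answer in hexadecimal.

5 bits is not a whole number of base-16 digits; in binary: 10101100110000001110000101110110 >> 5 = 101011001100000011100001011.

0x566070b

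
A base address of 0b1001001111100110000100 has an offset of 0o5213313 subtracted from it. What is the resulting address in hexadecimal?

0xfe2b9

0b1001001111100110000100 = 0x24f984 in hexadecimal.
0o5213313 = 0x1516cb in hexadecimal.
Subtract column by column in base 16:
  4-b → 9 (borrow)
  8-c-1 → b (borrow)
  9-6-1 → 2
  f-1 → e
  4-5 → f (borrow)
  2-1-1 → 0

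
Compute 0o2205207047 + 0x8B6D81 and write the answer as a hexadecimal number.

0o2205207047 = 0x12150E27 in hexadecimal.
Add column by column in base 16, right to left:
  7+1 = 8
  2+8 = A
  E+D = B carry 1
  0+6+1 = 7
  5+B = 0 carry 1
  1+8+1 = A
  2+0 = 2
  1+0 = 1

0x12A07BA8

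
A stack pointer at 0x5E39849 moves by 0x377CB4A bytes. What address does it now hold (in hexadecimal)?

0x95B6393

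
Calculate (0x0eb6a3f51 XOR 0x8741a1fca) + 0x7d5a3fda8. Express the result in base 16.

0x1075141e43

First 0x0eb6a3f51 XOR 0x8741a1fca = 0x89f70209b.
Add column by column in base 16, right to left:
  b+8 = 3 carry 1
  9+a+1 = 4 carry 1
  0+d+1 = e
  2+f = 1 carry 1
  0+3+1 = 4
  7+a = 1 carry 1
  f+5+1 = 5 carry 1
  9+d+1 = 7 carry 1
  8+7+1 = 0 carry 1
  final carry 1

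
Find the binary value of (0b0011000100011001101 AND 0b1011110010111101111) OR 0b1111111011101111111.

0b1111111011111111111

0b0011000100011001101 AND 0b1011110010111101111 = 0b0011000000011001101.
Then OR with 0b1111111011101111111.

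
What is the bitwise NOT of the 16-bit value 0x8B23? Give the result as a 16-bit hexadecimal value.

Each hex digit d becomes F−d:
  8→7, B→4, 2→D, 3→C

0x74DC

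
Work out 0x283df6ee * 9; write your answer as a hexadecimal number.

Multiply each base-16 digit by 9, carrying:
  e×9 = 126 → write e carry 7
  e×9+7 = 133 → write 5 carry 8
  6×9+8 = 62 → write e carry 3
  f×9+3 = 138 → write a carry 8
  d×9+8 = 125 → write d carry 7
  3×9+7 = 34 → write 2 carry 2
  8×9+2 = 74 → write a carry 4
  2×9+4 = 22 → write 6 carry 1
  remaining carry: 1

0x16a2dae5e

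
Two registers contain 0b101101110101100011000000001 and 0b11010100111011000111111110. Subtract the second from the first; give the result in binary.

Subtract column by column in base 2:
  1-0 → 1
  0-1 → 1 (borrow)
  0-1-1 → 0 (borrow)
  0-1-1 → 0 (borrow)
  0-1-1 → 0 (borrow)
  0-1-1 → 0 (borrow)
  0-1-1 → 0 (borrow)
  0-1-1 → 0 (borrow)
  0-1-1 → 0 (borrow)
  1-0-1 → 0
  1-0 → 1
  0-0 → 0
  0-1 → 1 (borrow)
  0-1-1 → 0 (borrow)
  1-0-1 → 0
  1-1 → 0
  0-1 → 1 (borrow)
  1-1-1 → 1 (borrow)
  0-0-1 → 1 (borrow)
  1-0-1 → 0
  1-1 → 0
  1-0 → 1
  0-1 → 1 (borrow)
  1-0-1 → 0
  1-1 → 0
  0-1 → 1 (borrow)
  1-0-1 → 0

0b10011001110001010000000011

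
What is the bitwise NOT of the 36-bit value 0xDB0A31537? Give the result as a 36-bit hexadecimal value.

Each hex digit d becomes F−d:
  D→2, B→4, 0→F, A→5, 3→C, 1→E, 5→A, 3→C, 7→8

0x24F5CEAC8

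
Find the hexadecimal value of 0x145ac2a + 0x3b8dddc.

0x4fe8a06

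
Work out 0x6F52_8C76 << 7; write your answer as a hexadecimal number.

7 bits is not a whole number of base-16 digits; in binary: 1101111010100101000110001110110 << 7 = 11011110101001010001100011101100000000.

0x37A9463B00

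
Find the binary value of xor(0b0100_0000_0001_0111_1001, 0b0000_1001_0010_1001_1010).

XOR bit by bit (1 where the bits differ):
  01000000000101111001
^ 00001001001010011010
= 01001001001111100011

0b01001001001111100011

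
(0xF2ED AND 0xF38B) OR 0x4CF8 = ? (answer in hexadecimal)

0xFEF9

0xF2ED AND 0xF38B = 0xF289.
Then OR with 0x4CF8.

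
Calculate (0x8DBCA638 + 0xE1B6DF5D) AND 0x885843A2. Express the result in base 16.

0x8500180

Add column by column in base 16, right to left:
  8+D = 5 carry 1
  3+5+1 = 9
  6+F = 5 carry 1
  A+D+1 = 8 carry 1
  C+6+1 = 3 carry 1
  B+B+1 = 7 carry 1
  D+1+1 = F
  8+E = 6 carry 1
  final carry 1
Sum = 0x16F738595; now AND with 0x885843A2:
  1&0=0, 6&8=0, F&8=8, 7&5=5, 3&8=0, 8&4=0, 5&3=1, 9&A=8, 5&2=0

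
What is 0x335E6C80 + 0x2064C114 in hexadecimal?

Add column by column in base 16, right to left:
  0+4 = 4
  8+1 = 9
  C+1 = D
  6+C = 2 carry 1
  E+4+1 = 3 carry 1
  5+6+1 = C
  3+0 = 3
  3+2 = 5

0x53C32D94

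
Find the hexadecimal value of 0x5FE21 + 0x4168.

0x63F89

Add column by column in base 16, right to left:
  1+8 = 9
  2+6 = 8
  E+1 = F
  F+4 = 3 carry 1
  5+0+1 = 6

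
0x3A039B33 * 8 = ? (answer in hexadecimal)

Multiply each base-16 digit by 8, carrying:
  3×8 = 24 → write 8 carry 1
  3×8+1 = 25 → write 9 carry 1
  B×8+1 = 89 → write 9 carry 5
  9×8+5 = 77 → write D carry 4
  3×8+4 = 28 → write C carry 1
  0×8+1 = 1 → write 1
  A×8 = 80 → write 0 carry 5
  3×8+5 = 29 → write D carry 1
  remaining carry: 1

0x1D01CD998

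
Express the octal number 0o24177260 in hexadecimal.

Each octal digit is 3 bits: 2=010 4=100 1=001 7=111 7=111 2=010 6=110 0=000.
Group the bits into nibbles: 0101 0000 1111 1110 1011 0000 → 50feb0.

0x50feb0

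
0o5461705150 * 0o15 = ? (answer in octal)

0o110610403510

Multiply each base-8 digit by 13, carrying:
  0×13 = 0 → write 0
  5×13 = 65 → write 1 carry 8
  1×13+8 = 21 → write 5 carry 2
  5×13+2 = 67 → write 3 carry 8
  0×13+8 = 8 → write 0 carry 1
  7×13+1 = 92 → write 4 carry 11
  1×13+11 = 24 → write 0 carry 3
  6×13+3 = 81 → write 1 carry 10
  4×13+10 = 62 → write 6 carry 7
  5×13+7 = 72 → write 0 carry 9
  remaining carry: 11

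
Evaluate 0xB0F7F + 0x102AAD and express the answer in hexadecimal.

0x1B3A2C

Add column by column in base 16, right to left:
  F+D = C carry 1
  7+A+1 = 2 carry 1
  F+A+1 = A carry 1
  0+2+1 = 3
  B+0 = B
  0+1 = 1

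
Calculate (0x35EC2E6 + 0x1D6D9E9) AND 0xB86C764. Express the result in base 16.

Add column by column in base 16, right to left:
  6+9 = F
  E+E = C carry 1
  2+9+1 = C
  C+D = 9 carry 1
  E+6+1 = 5 carry 1
  5+D+1 = 3 carry 1
  3+1+1 = 5
Sum = 0x5359CCF; now AND with 0xB86C764:
  5&B=1, 3&8=0, 5&6=4, 9&C=8, C&7=4, C&6=4, F&4=4

0x1048444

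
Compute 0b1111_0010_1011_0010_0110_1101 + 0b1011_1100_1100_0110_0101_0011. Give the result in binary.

Add column by column in base 2, right to left:
  1+1 = 0 carry 1
  0+1+1 = 0 carry 1
  1+0+1 = 0 carry 1
  1+0+1 = 0 carry 1
  0+1+1 = 0 carry 1
  1+0+1 = 0 carry 1
  1+1+1 = 1 carry 1
  0+0+1 = 1
  0+0 = 0
  1+1 = 0 carry 1
  0+1+1 = 0 carry 1
  0+0+1 = 1
  1+0 = 1
  1+0 = 1
  0+1 = 1
  1+1 = 0 carry 1
  0+0+1 = 1
  1+0 = 1
  0+1 = 1
  0+1 = 1
  1+1 = 0 carry 1
  1+1+1 = 1 carry 1
  1+0+1 = 0 carry 1
  1+1+1 = 1 carry 1
  final carry 1

0b1101011110111100011000000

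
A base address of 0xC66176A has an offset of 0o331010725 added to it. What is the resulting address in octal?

0o1762424477

0xC66176A = 0o1431413552 in octal.
Add column by column in base 8, right to left:
  2+5 = 7
  5+2 = 7
  5+7 = 4 carry 1
  3+0+1 = 4
  1+1 = 2
  4+0 = 4
  1+1 = 2
  3+3 = 6
  4+3 = 7
  1+0 = 1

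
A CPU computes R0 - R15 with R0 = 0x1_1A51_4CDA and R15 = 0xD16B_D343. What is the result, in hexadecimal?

0x48E57997

Subtract column by column in base 16:
  A-3 → 7
  D-4 → 9
  C-3 → 9
  4-D → 7 (borrow)
  1-B-1 → 5 (borrow)
  5-6-1 → E (borrow)
  A-1-1 → 8
  1-D → 4 (borrow)
  1-0-1 → 0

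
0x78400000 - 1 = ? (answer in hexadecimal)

0x783FFFFF

The trailing 5 digits are 0, so subtracting 1 borrows through: they become F and the next digit up decrements.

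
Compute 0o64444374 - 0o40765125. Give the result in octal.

0o23457247

Subtract column by column in base 8:
  4-5 → 7 (borrow)
  7-2-1 → 4
  3-1 → 2
  4-5 → 7 (borrow)
  4-6-1 → 5 (borrow)
  4-7-1 → 4 (borrow)
  4-0-1 → 3
  6-4 → 2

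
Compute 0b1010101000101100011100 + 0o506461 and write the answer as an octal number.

0b1010101000101100011100 = 0o12505434 in octal.
Add column by column in base 8, right to left:
  4+1 = 5
  3+6 = 1 carry 1
  4+4+1 = 1 carry 1
  5+6+1 = 4 carry 1
  0+0+1 = 1
  5+5 = 2 carry 1
  2+0+1 = 3
  1+0 = 1

0o13214115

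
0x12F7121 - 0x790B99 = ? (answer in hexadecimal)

0xB66588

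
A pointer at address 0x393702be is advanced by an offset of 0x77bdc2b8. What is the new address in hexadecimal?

Add column by column in base 16, right to left:
  e+8 = 6 carry 1
  b+b+1 = 7 carry 1
  2+2+1 = 5
  0+c = c
  7+d = 4 carry 1
  3+b+1 = f
  9+7 = 0 carry 1
  3+7+1 = b

0xb0f4c576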